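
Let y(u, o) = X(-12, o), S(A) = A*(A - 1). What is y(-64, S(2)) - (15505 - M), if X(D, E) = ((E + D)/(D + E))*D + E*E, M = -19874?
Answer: -35387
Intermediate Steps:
S(A) = A*(-1 + A)
X(D, E) = D + E**2 (X(D, E) = ((D + E)/(D + E))*D + E**2 = 1*D + E**2 = D + E**2)
y(u, o) = -12 + o**2
y(-64, S(2)) - (15505 - M) = (-12 + (2*(-1 + 2))**2) - (15505 - 1*(-19874)) = (-12 + (2*1)**2) - (15505 + 19874) = (-12 + 2**2) - 1*35379 = (-12 + 4) - 35379 = -8 - 35379 = -35387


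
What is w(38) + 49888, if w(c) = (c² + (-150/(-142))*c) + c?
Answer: 3650120/71 ≈ 51410.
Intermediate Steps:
w(c) = c² + 146*c/71 (w(c) = (c² + (-150*(-1/142))*c) + c = (c² + 75*c/71) + c = c² + 146*c/71)
w(38) + 49888 = (1/71)*38*(146 + 71*38) + 49888 = (1/71)*38*(146 + 2698) + 49888 = (1/71)*38*2844 + 49888 = 108072/71 + 49888 = 3650120/71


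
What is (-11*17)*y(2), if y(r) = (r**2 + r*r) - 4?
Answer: -748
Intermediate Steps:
y(r) = -4 + 2*r**2 (y(r) = (r**2 + r**2) - 4 = 2*r**2 - 4 = -4 + 2*r**2)
(-11*17)*y(2) = (-11*17)*(-4 + 2*2**2) = -187*(-4 + 2*4) = -187*(-4 + 8) = -187*4 = -748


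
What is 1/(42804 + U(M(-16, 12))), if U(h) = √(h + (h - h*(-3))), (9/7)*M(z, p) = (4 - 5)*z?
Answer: 96309/4122410296 - 3*√35/4122410296 ≈ 2.3358e-5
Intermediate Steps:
M(z, p) = -7*z/9 (M(z, p) = 7*((4 - 5)*z)/9 = 7*(-z)/9 = -7*z/9)
U(h) = √5*√h (U(h) = √(h + (h - (-3)*h)) = √(h + (h + 3*h)) = √(h + 4*h) = √(5*h) = √5*√h)
1/(42804 + U(M(-16, 12))) = 1/(42804 + √5*√(-7/9*(-16))) = 1/(42804 + √5*√(112/9)) = 1/(42804 + √5*(4*√7/3)) = 1/(42804 + 4*√35/3)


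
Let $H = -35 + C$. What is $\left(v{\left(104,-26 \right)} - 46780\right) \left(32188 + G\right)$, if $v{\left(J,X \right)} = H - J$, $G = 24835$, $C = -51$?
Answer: $-2678370310$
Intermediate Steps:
$H = -86$ ($H = -35 - 51 = -86$)
$v{\left(J,X \right)} = -86 - J$
$\left(v{\left(104,-26 \right)} - 46780\right) \left(32188 + G\right) = \left(\left(-86 - 104\right) - 46780\right) \left(32188 + 24835\right) = \left(\left(-86 - 104\right) - 46780\right) 57023 = \left(-190 - 46780\right) 57023 = \left(-46970\right) 57023 = -2678370310$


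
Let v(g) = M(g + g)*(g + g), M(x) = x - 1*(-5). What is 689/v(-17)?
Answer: 689/986 ≈ 0.69878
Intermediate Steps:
M(x) = 5 + x (M(x) = x + 5 = 5 + x)
v(g) = 2*g*(5 + 2*g) (v(g) = (5 + (g + g))*(g + g) = (5 + 2*g)*(2*g) = 2*g*(5 + 2*g))
689/v(-17) = 689/((2*(-17)*(5 + 2*(-17)))) = 689/((2*(-17)*(5 - 34))) = 689/((2*(-17)*(-29))) = 689/986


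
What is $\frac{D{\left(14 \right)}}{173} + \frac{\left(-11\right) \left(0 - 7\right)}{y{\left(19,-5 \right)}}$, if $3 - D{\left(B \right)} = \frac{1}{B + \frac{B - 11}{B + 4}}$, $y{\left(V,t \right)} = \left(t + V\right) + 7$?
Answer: $\frac{162502}{44115} \approx 3.6836$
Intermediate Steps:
$y{\left(V,t \right)} = 7 + V + t$ ($y{\left(V,t \right)} = \left(V + t\right) + 7 = 7 + V + t$)
$D{\left(B \right)} = 3 - \frac{1}{B + \frac{-11 + B}{4 + B}}$ ($D{\left(B \right)} = 3 - \frac{1}{B + \frac{B - 11}{B + 4}} = 3 - \frac{1}{B + \frac{-11 + B}{4 + B}}$)
$\frac{D{\left(14 \right)}}{173} + \frac{\left(-11\right) \left(0 - 7\right)}{y{\left(19,-5 \right)}} = \frac{\frac{1}{-11 + 14^{2} + 5 \cdot 14} \left(-37 + 3 \cdot 14^{2} + 14 \cdot 14\right)}{173} + \frac{\left(-11\right) \left(0 - 7\right)}{7 + 19 - 5} = \frac{-37 + 3 \cdot 196 + 196}{-11 + 196 + 70} \cdot \frac{1}{173} + \frac{\left(-11\right) \left(-7\right)}{21} = \frac{-37 + 588 + 196}{255} \cdot \frac{1}{173} + 77 \cdot \frac{1}{21} = \frac{1}{255} \cdot 747 \cdot \frac{1}{173} + \frac{11}{3} = \frac{249}{85} \cdot \frac{1}{173} + \frac{11}{3} = \frac{249}{14705} + \frac{11}{3} = \frac{162502}{44115}$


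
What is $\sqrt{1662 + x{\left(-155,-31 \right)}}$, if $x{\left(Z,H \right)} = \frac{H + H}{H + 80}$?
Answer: $\frac{4 \sqrt{5086}}{7} \approx 40.752$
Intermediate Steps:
$x{\left(Z,H \right)} = \frac{2 H}{80 + H}$
$\sqrt{1662 + x{\left(-155,-31 \right)}} = \sqrt{1662 + 2 \left(-31\right) \frac{1}{80 - 31}} = \sqrt{1662 + 2 \left(-31\right) \frac{1}{49}} = \sqrt{1662 - \frac{62}{49}} = \sqrt{\frac{81376}{49}} = \frac{4 \sqrt{5086}}{7}$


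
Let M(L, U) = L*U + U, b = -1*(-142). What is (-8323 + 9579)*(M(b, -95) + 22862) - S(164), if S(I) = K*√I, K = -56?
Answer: 11651912 + 112*√41 ≈ 1.1653e+7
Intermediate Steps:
b = 142
M(L, U) = U + L*U
S(I) = -56*√I
(-8323 + 9579)*(M(b, -95) + 22862) - S(164) = (-8323 + 9579)*(-95*(1 + 142) + 22862) - (-56)*√164 = 1256*(-95*143 + 22862) - (-56)*2*√41 = 1256*(-13585 + 22862) - (-112)*√41 = 1256*9277 + 112*√41 = 11651912 + 112*√41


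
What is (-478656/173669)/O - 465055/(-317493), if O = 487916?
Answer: 895606692557723/611432953558713 ≈ 1.4648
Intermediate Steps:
(-478656/173669)/O - 465055/(-317493) = -478656/173669/487916 - 465055/(-317493) = -478656*1/173669*(1/487916) - 465055*(-1/317493) = -478656/173669*1/487916 + 465055/317493 = -119664/21183970951 + 465055/317493 = 895606692557723/611432953558713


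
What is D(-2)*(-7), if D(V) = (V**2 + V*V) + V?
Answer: -42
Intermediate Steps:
D(V) = V + 2*V**2 (D(V) = (V**2 + V**2) + V = 2*V**2 + V = V + 2*V**2)
D(-2)*(-7) = -2*(1 + 2*(-2))*(-7) = -2*(1 - 4)*(-7) = -2*(-3)*(-7) = 6*(-7) = -42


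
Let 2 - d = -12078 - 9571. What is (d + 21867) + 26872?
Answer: 70390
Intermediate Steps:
d = 21651 (d = 2 - (-12078 - 9571) = 2 - 1*(-21649) = 2 + 21649 = 21651)
(d + 21867) + 26872 = (21651 + 21867) + 26872 = 43518 + 26872 = 70390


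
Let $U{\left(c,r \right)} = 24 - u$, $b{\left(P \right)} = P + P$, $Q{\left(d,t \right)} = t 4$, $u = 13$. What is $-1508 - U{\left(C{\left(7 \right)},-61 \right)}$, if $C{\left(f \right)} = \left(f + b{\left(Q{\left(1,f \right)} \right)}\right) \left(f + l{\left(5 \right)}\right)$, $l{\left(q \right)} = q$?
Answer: $-1519$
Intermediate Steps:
$Q{\left(d,t \right)} = 4 t$
$b{\left(P \right)} = 2 P$
$C{\left(f \right)} = 9 f \left(5 + f\right)$ ($C{\left(f \right)} = \left(f + 2 \cdot 4 f\right) \left(f + 5\right) = \left(f + 8 f\right) \left(5 + f\right) = 9 f \left(5 + f\right)$)
$U{\left(c,r \right)} = 11$ ($U{\left(c,r \right)} = 24 - 13 = 11$)
$-1508 - U{\left(C{\left(7 \right)},-61 \right)} = -1508 - 11 = -1519$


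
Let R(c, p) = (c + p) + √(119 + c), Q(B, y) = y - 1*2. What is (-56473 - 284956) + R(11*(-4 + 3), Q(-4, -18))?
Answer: -341460 + 6*√3 ≈ -3.4145e+5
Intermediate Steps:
Q(B, y) = -2 + y (Q(B, y) = y - 2 = -2 + y)
R(c, p) = c + p + √(119 + c)
(-56473 - 284956) + R(11*(-4 + 3), Q(-4, -18)) = (-56473 - 284956) + (11*(-4 + 3) + (-2 - 18) + √(119 + 11*(-4 + 3))) = -341429 + (11*(-1) - 20 + √(119 + 11*(-1))) = -341429 + (-11 - 20 + √(119 - 11)) = -341429 + (-11 - 20 + √108) = -341429 + (-11 - 20 + 6*√3) = -341429 + (-31 + 6*√3) = -341460 + 6*√3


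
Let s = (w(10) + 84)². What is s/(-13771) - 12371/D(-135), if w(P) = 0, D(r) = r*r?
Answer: -298956641/250976475 ≈ -1.1912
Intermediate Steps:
D(r) = r²
s = 7056 (s = (0 + 84)² = 84² = 7056)
s/(-13771) - 12371/D(-135) = 7056/(-13771) - 12371/((-135)²) = 7056*(-1/13771) - 12371/18225 = -7056/13771 - 12371*1/18225 = -7056/13771 - 12371/18225 = -298956641/250976475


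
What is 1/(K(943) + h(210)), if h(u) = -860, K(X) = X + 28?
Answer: 1/111 ≈ 0.0090090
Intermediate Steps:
K(X) = 28 + X
1/(K(943) + h(210)) = 1/((28 + 943) - 860) = 1/(971 - 860) = 1/111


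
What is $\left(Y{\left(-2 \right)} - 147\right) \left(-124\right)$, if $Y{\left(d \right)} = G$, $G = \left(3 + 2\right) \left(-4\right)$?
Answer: $20708$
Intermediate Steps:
$G = -20$ ($G = 5 \left(-4\right) = -20$)
$Y{\left(d \right)} = -20$
$\left(Y{\left(-2 \right)} - 147\right) \left(-124\right) = \left(-20 - 147\right) \left(-124\right) = \left(-167\right) \left(-124\right) = 20708$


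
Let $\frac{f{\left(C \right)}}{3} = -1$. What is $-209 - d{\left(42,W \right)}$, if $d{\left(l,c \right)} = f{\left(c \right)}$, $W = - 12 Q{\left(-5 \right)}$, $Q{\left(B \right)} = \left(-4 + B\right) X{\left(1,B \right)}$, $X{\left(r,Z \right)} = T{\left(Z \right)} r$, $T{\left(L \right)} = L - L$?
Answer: $-206$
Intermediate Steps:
$f{\left(C \right)} = -3$ ($f{\left(C \right)} = 3 \left(-1\right) = -3$)
$T{\left(L \right)} = 0$
$X{\left(r,Z \right)} = 0$ ($X{\left(r,Z \right)} = 0 r = 0$)
$Q{\left(B \right)} = 0$ ($Q{\left(B \right)} = \left(-4 + B\right) 0 = 0$)
$W = 0$ ($W = \left(-12\right) 0 = 0$)
$d{\left(l,c \right)} = -3$
$-209 - d{\left(42,W \right)} = -209 - -3 = -209 + 3 = -206$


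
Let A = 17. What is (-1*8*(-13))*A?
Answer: 1768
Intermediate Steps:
(-1*8*(-13))*A = (-1*8*(-13))*17 = -8*(-13)*17 = 104*17 = 1768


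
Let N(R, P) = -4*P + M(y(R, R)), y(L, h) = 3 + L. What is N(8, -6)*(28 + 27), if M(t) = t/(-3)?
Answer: 3355/3 ≈ 1118.3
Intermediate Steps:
M(t) = -t/3 (M(t) = t*(-⅓) = -t/3)
N(R, P) = -1 - 4*P - R/3 (N(R, P) = -4*P - (3 + R)/3 = -4*P + (-1 - R/3) = -1 - 4*P - R/3)
N(8, -6)*(28 + 27) = (-1 - 4*(-6) - ⅓*8)*(28 + 27) = (-1 + 24 - 8/3)*55 = (61/3)*55 = 3355/3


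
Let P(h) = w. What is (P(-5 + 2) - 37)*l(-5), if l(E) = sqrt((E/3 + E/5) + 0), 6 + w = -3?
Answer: -92*I*sqrt(6)/3 ≈ -75.118*I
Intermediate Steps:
w = -9 (w = -6 - 3 = -9)
P(h) = -9
l(E) = 2*sqrt(30)*sqrt(E)/15 (l(E) = sqrt((E*(1/3) + E*(1/5)) + 0) = sqrt((E/3 + E/5) + 0) = sqrt(8*E/15 + 0) = sqrt(8*E/15) = 2*sqrt(30)*sqrt(E)/15)
(P(-5 + 2) - 37)*l(-5) = (-9 - 37)*(2*sqrt(30)*sqrt(-5)/15) = -92*sqrt(30)*I*sqrt(5)/15 = -92*I*sqrt(6)/3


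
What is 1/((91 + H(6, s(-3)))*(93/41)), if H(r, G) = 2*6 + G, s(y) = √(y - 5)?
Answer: 4223/987381 - 82*I*√2/987381 ≈ 0.004277 - 0.00011745*I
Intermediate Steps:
s(y) = √(-5 + y)
H(r, G) = 12 + G
1/((91 + H(6, s(-3)))*(93/41)) = 1/((91 + (12 + √(-5 - 3)))*(93/41)) = 1/((91 + (12 + √(-8)))*(93*(1/41))) = 1/((91 + (12 + 2*I*√2))*(93/41)) = 1/((103 + 2*I*√2)*(93/41)) = 1/(9579/41 + 186*I*√2/41)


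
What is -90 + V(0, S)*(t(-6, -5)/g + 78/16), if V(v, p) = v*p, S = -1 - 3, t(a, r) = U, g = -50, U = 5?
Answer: -90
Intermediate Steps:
t(a, r) = 5
S = -4
V(v, p) = p*v
-90 + V(0, S)*(t(-6, -5)/g + 78/16) = -90 + (-4*0)*(5/(-50) + 78/16) = -90 + 0*(5*(-1/50) + 78*(1/16)) = -90 + 0*(-⅒ + 39/8) = -90 + 0*(191/40) = -90 + 0 = -90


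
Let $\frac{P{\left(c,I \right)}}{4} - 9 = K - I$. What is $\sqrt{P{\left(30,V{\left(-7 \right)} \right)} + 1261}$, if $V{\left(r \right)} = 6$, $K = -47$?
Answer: $\sqrt{1085} \approx 32.939$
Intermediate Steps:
$P{\left(c,I \right)} = -152 - 4 I$ ($P{\left(c,I \right)} = 36 + 4 \left(-47 - I\right) = 36 - \left(188 + 4 I\right) = -152 - 4 I$)
$\sqrt{P{\left(30,V{\left(-7 \right)} \right)} + 1261} = \sqrt{\left(-152 - 24\right) + 1261} = \sqrt{-176 + 1261} = \sqrt{1085}$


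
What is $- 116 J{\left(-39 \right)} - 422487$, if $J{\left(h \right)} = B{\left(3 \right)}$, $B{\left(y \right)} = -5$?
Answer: $-421907$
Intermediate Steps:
$J{\left(h \right)} = -5$
$- 116 J{\left(-39 \right)} - 422487 = \left(-116\right) \left(-5\right) - 422487 = 580 - 422487 = -421907$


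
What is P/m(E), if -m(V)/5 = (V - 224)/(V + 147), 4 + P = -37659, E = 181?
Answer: -12353464/215 ≈ -57458.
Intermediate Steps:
P = -37663 (P = -4 - 37659 = -37663)
m(V) = -5*(-224 + V)/(147 + V) (m(V) = -5*(V - 224)/(V + 147) = -5*(-224 + V)/(147 + V))
P/m(E) = -37663*(147 + 181)/(5*(224 - 1*181)) = -37663*328/(5*(224 - 181)) = -37663/(5*(1/328)*43) = -37663/215/328 = -37663*328/215 = -12353464/215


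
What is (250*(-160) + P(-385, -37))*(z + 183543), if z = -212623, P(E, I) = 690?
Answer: 1143134800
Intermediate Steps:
(250*(-160) + P(-385, -37))*(z + 183543) = (250*(-160) + 690)*(-212623 + 183543) = (-40000 + 690)*(-29080) = -39310*(-29080) = 1143134800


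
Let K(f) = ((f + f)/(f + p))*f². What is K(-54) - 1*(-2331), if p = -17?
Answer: 480429/71 ≈ 6766.6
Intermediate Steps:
K(f) = 2*f³/(-17 + f) (K(f) = ((f + f)/(f - 17))*f² = ((2*f)/(-17 + f))*f² = (2*f/(-17 + f))*f² = 2*f³/(-17 + f))
K(-54) - 1*(-2331) = 2*(-54)³/(-17 - 54) - 1*(-2331) = 2*(-157464)/(-71) + 2331 = 2*(-157464)*(-1/71) + 2331 = 314928/71 + 2331 = 480429/71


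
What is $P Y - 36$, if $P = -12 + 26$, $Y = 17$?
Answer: $202$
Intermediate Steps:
$P = 14$
$P Y - 36 = 14 \cdot 17 - 36 = 238 - 36 = 202$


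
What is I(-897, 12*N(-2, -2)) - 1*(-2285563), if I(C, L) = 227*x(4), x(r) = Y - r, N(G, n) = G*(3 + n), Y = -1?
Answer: 2284428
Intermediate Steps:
x(r) = -1 - r
I(C, L) = -1135 (I(C, L) = 227*(-1 - 1*4) = 227*(-1 - 4) = 227*(-5) = -1135)
I(-897, 12*N(-2, -2)) - 1*(-2285563) = -1135 - 1*(-2285563) = -1135 + 2285563 = 2284428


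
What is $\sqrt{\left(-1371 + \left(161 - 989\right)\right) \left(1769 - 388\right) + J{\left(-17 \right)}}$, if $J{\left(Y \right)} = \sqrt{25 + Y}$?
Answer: $\sqrt{-3036819 + 2 \sqrt{2}} \approx 1742.6 i$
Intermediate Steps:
$\sqrt{\left(-1371 + \left(161 - 989\right)\right) \left(1769 - 388\right) + J{\left(-17 \right)}} = \sqrt{\left(-1371 + \left(161 - 989\right)\right) \left(1769 - 388\right) + \sqrt{25 - 17}} = \sqrt{\left(-1371 - 828\right) 1381 + \sqrt{8}} = \sqrt{\left(-2199\right) 1381 + 2 \sqrt{2}} = \sqrt{-3036819 + 2 \sqrt{2}}$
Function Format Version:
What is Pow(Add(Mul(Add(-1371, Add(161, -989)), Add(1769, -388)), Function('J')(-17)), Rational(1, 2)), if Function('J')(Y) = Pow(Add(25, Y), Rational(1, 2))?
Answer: Pow(Add(-3036819, Mul(2, Pow(2, Rational(1, 2)))), Rational(1, 2)) ≈ Mul(1742.6, I)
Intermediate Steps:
Pow(Add(Mul(Add(-1371, Add(161, -989)), Add(1769, -388)), Function('J')(-17)), Rational(1, 2)) = Pow(Add(Mul(Add(-1371, Add(161, -989)), Add(1769, -388)), Pow(Add(25, -17), Rational(1, 2))), Rational(1, 2)) = Pow(Add(Mul(Add(-1371, -828), 1381), Pow(8, Rational(1, 2))), Rational(1, 2)) = Pow(Add(Mul(-2199, 1381), Mul(2, Pow(2, Rational(1, 2)))), Rational(1, 2)) = Pow(Add(-3036819, Mul(2, Pow(2, Rational(1, 2)))), Rational(1, 2))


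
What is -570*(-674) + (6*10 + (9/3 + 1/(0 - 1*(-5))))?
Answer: 1921216/5 ≈ 3.8424e+5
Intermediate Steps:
-570*(-674) + (6*10 + (9/3 + 1/(0 - 1*(-5)))) = 384180 + (60 + (9*(⅓) + 1/(0 + 5))) = 384180 + (60 + (3 + 1/5)) = 384180 + (60 + (3 + 1*(⅕))) = 384180 + (60 + (3 + ⅕)) = 384180 + (60 + 16/5) = 384180 + 316/5 = 1921216/5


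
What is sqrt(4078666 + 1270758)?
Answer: 4*sqrt(334339) ≈ 2312.9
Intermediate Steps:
sqrt(4078666 + 1270758) = sqrt(5349424) = 4*sqrt(334339)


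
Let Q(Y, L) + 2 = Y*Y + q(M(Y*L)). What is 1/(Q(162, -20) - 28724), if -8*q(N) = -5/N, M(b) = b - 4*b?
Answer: -15552/38600063 ≈ -0.00040290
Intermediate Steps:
M(b) = -3*b
q(N) = 5/(8*N) (q(N) = -(-5)/(8*N) = 5/(8*N))
Q(Y, L) = -2 + Y² - 5/(24*L*Y) (Q(Y, L) = -2 + (Y*Y + 5/(8*((-3*Y*L)))) = -2 + (Y² + 5/(8*((-3*L*Y)))) = -2 + (Y² + 5*(-1/(3*L*Y))/8) = -2 + (Y² - 5/(24*L*Y)) = -2 + Y² - 5/(24*L*Y))
1/(Q(162, -20) - 28724) = 1/((-2 + 162² - 5/24/(-20*162)) - 28724) = 1/((-2 + 26244 - 5/24*(-1/20)*1/162) - 28724) = 1/((-2 + 26244 + 1/15552) - 28724) = 1/(408115585/15552 - 28724) = 1/(-38600063/15552) = -15552/38600063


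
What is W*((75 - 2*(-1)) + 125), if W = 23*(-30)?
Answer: -139380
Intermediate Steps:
W = -690
W*((75 - 2*(-1)) + 125) = -690*((75 - 2*(-1)) + 125) = -690*((75 + 2) + 125) = -690*(77 + 125) = -690*202 = -139380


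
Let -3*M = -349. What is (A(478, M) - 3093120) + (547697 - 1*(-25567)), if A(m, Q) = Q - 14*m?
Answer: -7579295/3 ≈ -2.5264e+6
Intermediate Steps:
M = 349/3 (M = -1/3*(-349) = 349/3 ≈ 116.33)
(A(478, M) - 3093120) + (547697 - 1*(-25567)) = ((349/3 - 14*478) - 3093120) + (547697 - 1*(-25567)) = ((349/3 - 6692) - 3093120) + (547697 + 25567) = (-19727/3 - 3093120) + 573264 = -9299087/3 + 573264 = -7579295/3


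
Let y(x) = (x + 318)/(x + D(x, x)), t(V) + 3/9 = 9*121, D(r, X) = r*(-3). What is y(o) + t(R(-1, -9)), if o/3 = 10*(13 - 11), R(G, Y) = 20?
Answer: 65131/60 ≈ 1085.5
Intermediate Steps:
D(r, X) = -3*r
t(V) = 3266/3 (t(V) = -⅓ + 9*121 = -⅓ + 1089 = 3266/3)
o = 60 (o = 3*(10*(13 - 11)) = 3*(10*2) = 3*20 = 60)
y(x) = -(318 + x)/(2*x) (y(x) = (x + 318)/(x - 3*x) = (318 + x)/((-2*x)) = (318 + x)*(-1/(2*x)) = -(318 + x)/(2*x))
y(o) + t(R(-1, -9)) = (½)*(-318 - 1*60)/60 + 3266/3 = (½)*(1/60)*(-318 - 60) + 3266/3 = (½)*(1/60)*(-378) + 3266/3 = -63/20 + 3266/3 = 65131/60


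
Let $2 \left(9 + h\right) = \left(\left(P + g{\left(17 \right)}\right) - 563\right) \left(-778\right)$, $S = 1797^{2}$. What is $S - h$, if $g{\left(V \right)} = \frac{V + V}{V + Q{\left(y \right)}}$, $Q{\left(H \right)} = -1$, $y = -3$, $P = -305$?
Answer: $\frac{23139141}{8} \approx 2.8924 \cdot 10^{6}$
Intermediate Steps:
$g{\left(V \right)} = \frac{2 V}{-1 + V}$ ($g{\left(V \right)} = \frac{V + V}{V - 1} = \frac{2 V}{-1 + V}$)
$S = 3229209$
$h = \frac{2694531}{8}$ ($h = -9 + \frac{\left(\left(-305 + 2 \cdot 17 \frac{1}{-1 + 17}\right) - 563\right) \left(-778\right)}{2} = -9 + \frac{\left(\left(-305 + 2 \cdot 17 \cdot \frac{1}{16}\right) - 563\right) \left(-778\right)}{2} = -9 + \frac{\left(\left(-305 + \frac{17}{8}\right) - 563\right) \left(-778\right)}{2} = -9 + \frac{\left(- \frac{2423}{8} - 563\right) \left(-778\right)}{2} = -9 + \frac{\left(- \frac{6927}{8}\right) \left(-778\right)}{2} = -9 + \frac{1}{2} \cdot \frac{2694603}{4} = -9 + \frac{2694603}{8} = \frac{2694531}{8} \approx 3.3682 \cdot 10^{5}$)
$S - h = 3229209 - \frac{2694531}{8} = \frac{23139141}{8}$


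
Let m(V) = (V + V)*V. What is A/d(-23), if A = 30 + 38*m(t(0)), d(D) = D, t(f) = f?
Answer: -30/23 ≈ -1.3043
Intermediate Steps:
m(V) = 2*V² (m(V) = (2*V)*V = 2*V²)
A = 30 (A = 30 + 38*(2*0²) = 30 + 38*(2*0) = 30 + 38*0 = 30 + 0 = 30)
A/d(-23) = 30/(-23) = 30*(-1/23) = -30/23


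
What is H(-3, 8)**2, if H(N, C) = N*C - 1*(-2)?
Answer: 484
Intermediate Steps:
H(N, C) = 2 + C*N (H(N, C) = C*N + 2 = 2 + C*N)
H(-3, 8)**2 = (2 + 8*(-3))**2 = (2 - 24)**2 = (-22)**2 = 484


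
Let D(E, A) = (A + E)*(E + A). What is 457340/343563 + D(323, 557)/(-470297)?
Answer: -50969557220/161576648211 ≈ -0.31545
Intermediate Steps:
D(E, A) = (A + E)**2 (D(E, A) = (A + E)*(A + E) = (A + E)**2)
457340/343563 + D(323, 557)/(-470297) = 457340/343563 + (557 + 323)**2/(-470297) = 457340*(1/343563) + 880**2*(-1/470297) = 457340/343563 + 774400*(-1/470297) = 457340/343563 - 774400/470297 = -50969557220/161576648211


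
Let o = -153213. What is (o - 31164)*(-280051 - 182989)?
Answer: 85373926080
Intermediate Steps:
(o - 31164)*(-280051 - 182989) = (-153213 - 31164)*(-280051 - 182989) = -184377*(-463040) = 85373926080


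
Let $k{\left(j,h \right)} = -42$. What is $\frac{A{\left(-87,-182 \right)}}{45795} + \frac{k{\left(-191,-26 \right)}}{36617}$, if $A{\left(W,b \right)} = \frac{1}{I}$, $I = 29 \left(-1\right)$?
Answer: $- \frac{7973561}{6947055705} \approx -0.0011478$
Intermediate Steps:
$I = -29$
$A{\left(W,b \right)} = - \frac{1}{29}$ ($A{\left(W,b \right)} = \frac{1}{-29} = - \frac{1}{29}$)
$\frac{A{\left(-87,-182 \right)}}{45795} + \frac{k{\left(-191,-26 \right)}}{36617} = - \frac{1}{29 \cdot 45795} - \frac{42}{36617} = \left(- \frac{1}{29}\right) \frac{1}{45795} - \frac{6}{5231} = - \frac{1}{1328055} - \frac{6}{5231} = - \frac{7973561}{6947055705}$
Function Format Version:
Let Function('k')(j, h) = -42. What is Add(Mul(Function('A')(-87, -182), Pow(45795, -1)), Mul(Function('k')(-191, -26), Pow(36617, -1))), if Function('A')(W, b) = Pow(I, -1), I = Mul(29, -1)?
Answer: Rational(-7973561, 6947055705) ≈ -0.0011478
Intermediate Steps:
I = -29
Function('A')(W, b) = Rational(-1, 29) (Function('A')(W, b) = Pow(-29, -1) = Rational(-1, 29))
Add(Mul(Function('A')(-87, -182), Pow(45795, -1)), Mul(Function('k')(-191, -26), Pow(36617, -1))) = Add(Mul(Rational(-1, 29), Pow(45795, -1)), Mul(-42, Pow(36617, -1))) = Add(Mul(Rational(-1, 29), Rational(1, 45795)), Mul(-42, Rational(1, 36617))) = Add(Rational(-1, 1328055), Rational(-6, 5231)) = Rational(-7973561, 6947055705)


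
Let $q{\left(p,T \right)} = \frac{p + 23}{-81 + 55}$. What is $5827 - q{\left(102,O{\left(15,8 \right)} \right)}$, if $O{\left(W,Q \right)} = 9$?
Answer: $\frac{151627}{26} \approx 5831.8$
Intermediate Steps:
$q{\left(p,T \right)} = - \frac{23}{26} - \frac{p}{26}$ ($q{\left(p,T \right)} = \frac{23 + p}{-26} = \left(23 + p\right) \left(- \frac{1}{26}\right) = - \frac{23}{26} - \frac{p}{26}$)
$5827 - q{\left(102,O{\left(15,8 \right)} \right)} = 5827 - \left(- \frac{23}{26} - \frac{51}{13}\right) = 5827 - - \frac{125}{26} = 5827 + \frac{125}{26} = \frac{151627}{26}$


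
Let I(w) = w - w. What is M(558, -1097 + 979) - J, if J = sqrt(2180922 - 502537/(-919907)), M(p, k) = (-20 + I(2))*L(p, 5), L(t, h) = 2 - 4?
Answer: 40 - sqrt(1845559662577458437)/919907 ≈ -1436.8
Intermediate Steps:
L(t, h) = -2
I(w) = 0
M(p, k) = 40 (M(p, k) = (-20 + 0)*(-2) = -20*(-2) = 40)
J = sqrt(1845559662577458437)/919907 (J = sqrt(2180922 - 502537*(-1/919907)) = sqrt(2180922 + 502537/919907) = sqrt(2006245916791/919907) = sqrt(1845559662577458437)/919907 ≈ 1476.8)
M(558, -1097 + 979) - J = 40 - sqrt(1845559662577458437)/919907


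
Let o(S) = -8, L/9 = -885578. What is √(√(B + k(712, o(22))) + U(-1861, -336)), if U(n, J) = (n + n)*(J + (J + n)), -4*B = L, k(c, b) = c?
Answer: √(37711304 + 10*√318922)/2 ≈ 3070.7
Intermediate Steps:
L = -7970202 (L = 9*(-885578) = -7970202)
B = 3985101/2 (B = -¼*(-7970202) = 3985101/2 ≈ 1.9926e+6)
U(n, J) = 2*n*(n + 2*J) (U(n, J) = (2*n)*(n + 2*J) = 2*n*(n + 2*J))
√(√(B + k(712, o(22))) + U(-1861, -336)) = √(√(3985101/2 + 712) + 2*(-1861)*(-1861 + 2*(-336))) = √(√(3986525/2) + 2*(-1861)*(-1861 - 672)) = √(5*√318922/2 + 2*(-1861)*(-2533)) = √(5*√318922/2 + 9427826) = √(9427826 + 5*√318922/2)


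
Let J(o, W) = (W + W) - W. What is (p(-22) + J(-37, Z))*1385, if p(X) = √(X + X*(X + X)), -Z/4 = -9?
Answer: 49860 + 1385*√946 ≈ 92459.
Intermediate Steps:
Z = 36 (Z = -4*(-9) = 36)
p(X) = √(X + 2*X²) (p(X) = √(X + X*(2*X)) = √(X + 2*X²))
J(o, W) = W (J(o, W) = 2*W - W = W)
(p(-22) + J(-37, Z))*1385 = (√(-22*(1 + 2*(-22))) + 36)*1385 = (√(-22*(1 - 44)) + 36)*1385 = (√(-22*(-43)) + 36)*1385 = (√946 + 36)*1385 = (36 + √946)*1385 = 49860 + 1385*√946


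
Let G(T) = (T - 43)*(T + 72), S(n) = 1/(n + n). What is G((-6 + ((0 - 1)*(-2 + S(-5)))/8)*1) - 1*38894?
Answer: -269590199/6400 ≈ -42123.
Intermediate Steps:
S(n) = 1/(2*n)
G(T) = (-43 + T)*(72 + T)
G((-6 + ((0 - 1)*(-2 + S(-5)))/8)*1) - 1*38894 = (-3096 + ((-6 + ((0 - 1)*(-2 + (½)/(-5)))/8)*1)² + 29*((-6 + ((0 - 1)*(-2 + (½)/(-5)))/8)*1)) - 1*38894 = (-3096 + ((-6 - (-2 + (½)*(-⅕))*(⅛))*1)² + 29*((-6 - (-2 + (½)*(-⅕))*(⅛))*1)) - 38894 = (-3096 + ((-6 - (-2 - ⅒)*(⅛))*1)² + 29*((-6 - (-2 - ⅒)*(⅛))*1)) - 38894 = (-3096 + ((-6 - 1*(-21/10)*(⅛))*1)² + 29*((-6 - 1*(-21/10)*(⅛))*1)) - 38894 = (-3096 + ((-6 + (21/10)*(⅛))*1)² + 29*((-6 + (21/10)*(⅛))*1)) - 38894 = (-3096 + ((-6 + 21/80)*1)² + 29*((-6 + 21/80)*1)) - 38894 = (-3096 + (-459/80*1)² + 29*(-459/80*1)) - 38894 = (-3096 + (-459/80)² + 29*(-459/80)) - 38894 = (-3096 + 210681/6400 - 13311/80) - 38894 = -20668599/6400 - 38894 = -269590199/6400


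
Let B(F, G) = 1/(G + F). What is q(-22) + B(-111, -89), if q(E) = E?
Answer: -4401/200 ≈ -22.005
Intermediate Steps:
B(F, G) = 1/(F + G)
q(-22) + B(-111, -89) = -22 + 1/(-111 - 89) = -22 + 1/(-200) = -22 - 1/200 = -4401/200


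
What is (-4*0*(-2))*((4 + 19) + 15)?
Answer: 0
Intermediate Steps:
(-4*0*(-2))*((4 + 19) + 15) = (0*(-2))*(23 + 15) = 0*38 = 0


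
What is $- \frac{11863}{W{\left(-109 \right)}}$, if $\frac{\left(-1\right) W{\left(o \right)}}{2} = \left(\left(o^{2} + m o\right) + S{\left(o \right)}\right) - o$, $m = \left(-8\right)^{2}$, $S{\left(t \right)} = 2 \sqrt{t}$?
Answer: $\frac{272849}{230648} - \frac{11863 i \sqrt{109}}{25140632} \approx 1.183 - 0.0049264 i$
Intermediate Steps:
$m = 64$
$W{\left(o \right)} = - 126 o - 4 \sqrt{o} - 2 o^{2}$ ($W{\left(o \right)} = - 2 \left(\left(\left(o^{2} + 64 o\right) + 2 \sqrt{o}\right) - o\right) = - 2 \left(\left(o^{2} + 2 \sqrt{o} + 64 o\right) - o\right) = - 2 \left(o^{2} + 2 \sqrt{o} + 63 o\right) = - 126 o - 4 \sqrt{o} - 2 o^{2}$)
$- \frac{11863}{W{\left(-109 \right)}} = - \frac{11863}{\left(-126\right) \left(-109\right) - 4 \sqrt{-109} - 2 \left(-109\right)^{2}} = - \frac{11863}{13734 - 4 i \sqrt{109} - 23762} = - \frac{11863}{-10028 - 4 i \sqrt{109}}$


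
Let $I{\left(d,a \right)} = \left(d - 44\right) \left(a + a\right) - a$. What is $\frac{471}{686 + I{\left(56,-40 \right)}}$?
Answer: $- \frac{157}{78} \approx -2.0128$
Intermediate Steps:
$I{\left(d,a \right)} = - a + 2 a \left(-44 + d\right)$ ($I{\left(d,a \right)} = \left(-44 + d\right) 2 a - a = 2 a \left(-44 + d\right) - a = - a + 2 a \left(-44 + d\right)$)
$\frac{471}{686 + I{\left(56,-40 \right)}} = \frac{471}{686 - 40 \left(-89 + 2 \cdot 56\right)} = \frac{471}{686 - 40 \left(-89 + 112\right)} = \frac{471}{686 - 920} = \frac{471}{-234} = 471 \left(- \frac{1}{234}\right) = - \frac{157}{78}$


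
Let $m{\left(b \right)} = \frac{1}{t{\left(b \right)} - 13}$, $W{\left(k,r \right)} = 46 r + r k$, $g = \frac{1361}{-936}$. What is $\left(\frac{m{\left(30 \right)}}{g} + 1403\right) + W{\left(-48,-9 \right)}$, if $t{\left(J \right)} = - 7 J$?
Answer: $\frac{431278699}{303503} \approx 1421.0$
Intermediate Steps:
$g = - \frac{1361}{936}$ ($g = 1361 \left(- \frac{1}{936}\right) = - \frac{1361}{936} \approx -1.4541$)
$W{\left(k,r \right)} = 46 r + k r$
$m{\left(b \right)} = \frac{1}{-13 - 7 b}$ ($m{\left(b \right)} = \frac{1}{- 7 b - 13} = \frac{1}{-13 - 7 b}$)
$\left(\frac{m{\left(30 \right)}}{g} + 1403\right) + W{\left(-48,-9 \right)} = \left(\frac{\left(-1\right) \frac{1}{13 + 7 \cdot 30}}{- \frac{1361}{936}} + 1403\right) - 9 \left(46 - 48\right) = \left(- \frac{1}{13 + 210} \left(- \frac{936}{1361}\right) + 1403\right) - -18 = \left(- \frac{1}{223} \left(- \frac{936}{1361}\right) + 1403\right) + 18 = \left(\left(-1\right) \frac{1}{223} \left(- \frac{936}{1361}\right) + 1403\right) + 18 = \left(\left(- \frac{1}{223}\right) \left(- \frac{936}{1361}\right) + 1403\right) + 18 = \left(\frac{936}{303503} + 1403\right) + 18 = \frac{425815645}{303503} + 18 = \frac{431278699}{303503}$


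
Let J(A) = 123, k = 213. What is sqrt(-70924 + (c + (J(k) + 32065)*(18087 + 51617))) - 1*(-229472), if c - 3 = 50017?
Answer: 229472 + 2*sqrt(560902862) ≈ 2.7684e+5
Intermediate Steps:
c = 50020 (c = 3 + 50017 = 50020)
sqrt(-70924 + (c + (J(k) + 32065)*(18087 + 51617))) - 1*(-229472) = sqrt(-70924 + (50020 + (123 + 32065)*(18087 + 51617))) - 1*(-229472) = sqrt(-70924 + (50020 + 32188*69704)) + 229472 = sqrt(-70924 + (50020 + 2243632352)) + 229472 = sqrt(-70924 + 2243682372) + 229472 = sqrt(2243611448) + 229472 = 2*sqrt(560902862) + 229472 = 229472 + 2*sqrt(560902862)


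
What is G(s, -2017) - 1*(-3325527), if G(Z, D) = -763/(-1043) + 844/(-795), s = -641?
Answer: 393925261684/118455 ≈ 3.3255e+6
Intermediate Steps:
G(Z, D) = -39101/118455 (G(Z, D) = -763*(-1/1043) + 844*(-1/795) = 109/149 - 844/795 = -39101/118455)
G(s, -2017) - 1*(-3325527) = -39101/118455 - 1*(-3325527) = -39101/118455 + 3325527 = 393925261684/118455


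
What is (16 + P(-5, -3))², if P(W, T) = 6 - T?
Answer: 625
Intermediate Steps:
(16 + P(-5, -3))² = (16 + (6 - 1*(-3)))² = (16 + (6 + 3))² = (16 + 9)² = 25² = 625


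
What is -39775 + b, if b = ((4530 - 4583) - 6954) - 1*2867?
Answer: -49649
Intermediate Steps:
b = -9874 (b = (-53 - 6954) - 2867 = -7007 - 2867 = -9874)
-39775 + b = -39775 - 9874 = -49649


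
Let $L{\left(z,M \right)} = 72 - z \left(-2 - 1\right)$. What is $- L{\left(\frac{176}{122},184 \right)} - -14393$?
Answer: $\frac{873317}{61} \approx 14317.0$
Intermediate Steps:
$L{\left(z,M \right)} = 72 + 3 z$ ($L{\left(z,M \right)} = 72 - z \left(-3\right) = 72 - - 3 z = 72 + 3 z$)
$- L{\left(\frac{176}{122},184 \right)} - -14393 = - (72 + 3 \cdot \frac{176}{122}) - -14393 = - (72 + 3 \cdot 176 \cdot \frac{1}{122}) + 14393 = - (72 + 3 \cdot \frac{88}{61}) + 14393 = - (72 + \frac{264}{61}) + 14393 = \left(-1\right) \frac{4656}{61} + 14393 = - \frac{4656}{61} + 14393 = \frac{873317}{61}$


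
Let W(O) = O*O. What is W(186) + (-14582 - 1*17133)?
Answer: 2881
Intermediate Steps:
W(O) = O²
W(186) + (-14582 - 1*17133) = 186² + (-14582 - 1*17133) = 34596 + (-14582 - 17133) = 34596 - 31715 = 2881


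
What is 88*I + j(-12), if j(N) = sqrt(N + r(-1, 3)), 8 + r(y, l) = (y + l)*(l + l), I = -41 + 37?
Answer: -352 + 2*I*sqrt(2) ≈ -352.0 + 2.8284*I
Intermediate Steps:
I = -4
r(y, l) = -8 + 2*l*(l + y) (r(y, l) = -8 + (y + l)*(l + l) = -8 + (l + y)*(2*l) = -8 + 2*l*(l + y))
j(N) = sqrt(4 + N) (j(N) = sqrt(N + (-8 + 2*3**2 + 2*3*(-1))) = sqrt(N + (-8 + 2*9 - 6)) = sqrt(N + (-8 + 18 - 6)) = sqrt(N + 4) = sqrt(4 + N))
88*I + j(-12) = 88*(-4) + sqrt(4 - 12) = -352 + sqrt(-8) = -352 + 2*I*sqrt(2)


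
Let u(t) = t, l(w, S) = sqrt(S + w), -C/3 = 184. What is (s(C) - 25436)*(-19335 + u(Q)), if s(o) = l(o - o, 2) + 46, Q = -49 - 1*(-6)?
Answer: 492007420 - 19378*sqrt(2) ≈ 4.9198e+8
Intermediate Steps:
Q = -43 (Q = -49 + 6 = -43)
C = -552 (C = -3*184 = -552)
s(o) = 46 + sqrt(2) (s(o) = sqrt(2 + (o - o)) + 46 = sqrt(2 + 0) + 46 = sqrt(2) + 46 = 46 + sqrt(2))
(s(C) - 25436)*(-19335 + u(Q)) = ((46 + sqrt(2)) - 25436)*(-19335 - 43) = (-25390 + sqrt(2))*(-19378) = 492007420 - 19378*sqrt(2)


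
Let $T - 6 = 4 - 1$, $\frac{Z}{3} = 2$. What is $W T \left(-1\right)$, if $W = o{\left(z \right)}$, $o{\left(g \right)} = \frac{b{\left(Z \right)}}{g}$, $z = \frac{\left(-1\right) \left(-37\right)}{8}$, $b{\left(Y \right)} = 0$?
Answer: $0$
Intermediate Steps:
$Z = 6$ ($Z = 3 \cdot 2 = 6$)
$z = \frac{37}{8}$ ($z = 37 \cdot \frac{1}{8} = \frac{37}{8} \approx 4.625$)
$T = 9$ ($T = 6 + \left(4 - 1\right) = 6 + 3 = 9$)
$o{\left(g \right)} = 0$ ($o{\left(g \right)} = \frac{0}{g} = 0$)
$W = 0$
$W T \left(-1\right) = 0 \cdot 9 \left(-1\right) = 0 \left(-9\right) = 0$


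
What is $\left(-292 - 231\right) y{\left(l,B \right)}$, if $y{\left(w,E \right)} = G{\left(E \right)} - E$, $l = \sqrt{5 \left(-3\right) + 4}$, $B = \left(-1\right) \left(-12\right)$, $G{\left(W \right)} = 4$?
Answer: $4184$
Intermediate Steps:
$B = 12$
$l = i \sqrt{11}$ ($l = \sqrt{-15 + 4} = \sqrt{-11} = i \sqrt{11} \approx 3.3166 i$)
$y{\left(w,E \right)} = 4 - E$
$\left(-292 - 231\right) y{\left(l,B \right)} = \left(-292 - 231\right) \left(4 - 12\right) = - 523 \left(4 - 12\right) = \left(-523\right) \left(-8\right) = 4184$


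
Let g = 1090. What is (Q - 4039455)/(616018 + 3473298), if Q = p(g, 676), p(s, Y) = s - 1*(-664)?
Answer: -4037701/4089316 ≈ -0.98738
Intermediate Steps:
p(s, Y) = 664 + s (p(s, Y) = s + 664 = 664 + s)
Q = 1754 (Q = 664 + 1090 = 1754)
(Q - 4039455)/(616018 + 3473298) = (1754 - 4039455)/(616018 + 3473298) = -4037701/4089316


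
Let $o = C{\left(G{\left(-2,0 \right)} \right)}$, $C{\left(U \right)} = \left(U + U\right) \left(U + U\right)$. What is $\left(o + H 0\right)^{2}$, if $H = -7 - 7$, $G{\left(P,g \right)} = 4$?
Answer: $4096$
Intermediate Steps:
$C{\left(U \right)} = 4 U^{2}$ ($C{\left(U \right)} = 2 U 2 U = 4 U^{2}$)
$H = -14$ ($H = -7 - 7 = -14$)
$o = 64$ ($o = 4 \cdot 4^{2} = 4 \cdot 16 = 64$)
$\left(o + H 0\right)^{2} = \left(64 - 0\right)^{2} = \left(64 + 0\right)^{2} = 64^{2} = 4096$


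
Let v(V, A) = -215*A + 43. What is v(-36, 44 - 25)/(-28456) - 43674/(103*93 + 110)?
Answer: -601812203/137855092 ≈ -4.3655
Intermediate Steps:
v(V, A) = 43 - 215*A
v(-36, 44 - 25)/(-28456) - 43674/(103*93 + 110) = (43 - 215*(44 - 25))/(-28456) - 43674/(103*93 + 110) = (43 - 215*19)*(-1/28456) - 43674/(9579 + 110) = (43 - 4085)*(-1/28456) - 43674/9689 = -4042*(-1/28456) - 43674*1/9689 = 2021/14228 - 43674/9689 = -601812203/137855092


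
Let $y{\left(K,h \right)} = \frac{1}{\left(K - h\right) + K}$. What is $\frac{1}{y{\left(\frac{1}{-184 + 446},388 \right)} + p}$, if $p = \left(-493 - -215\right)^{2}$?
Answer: $\frac{50827}{3928113737} \approx 1.2939 \cdot 10^{-5}$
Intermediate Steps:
$y{\left(K,h \right)} = \frac{1}{- h + 2 K}$
$p = 77284$ ($p = \left(-493 + 215\right)^{2} = \left(-278\right)^{2} = 77284$)
$\frac{1}{y{\left(\frac{1}{-184 + 446},388 \right)} + p} = \frac{1}{\frac{1}{\left(-1\right) 388 + \frac{2}{-184 + 446}} + 77284} = \frac{1}{\frac{1}{-388 + \frac{2}{262}} + 77284} = \frac{1}{\frac{1}{-388 + 2 \cdot \frac{1}{262}} + 77284} = \frac{1}{\frac{1}{-388 + \frac{1}{131}} + 77284} = \frac{1}{\frac{1}{- \frac{50827}{131}} + 77284} = \frac{1}{- \frac{131}{50827} + 77284} = \frac{1}{\frac{3928113737}{50827}} = \frac{50827}{3928113737}$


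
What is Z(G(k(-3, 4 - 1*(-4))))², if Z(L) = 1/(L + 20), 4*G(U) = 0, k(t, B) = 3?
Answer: 1/400 ≈ 0.0025000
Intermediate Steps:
G(U) = 0 (G(U) = (¼)*0 = 0)
Z(L) = 1/(20 + L)
Z(G(k(-3, 4 - 1*(-4))))² = (1/(20 + 0))² = (1/20)² = 1/400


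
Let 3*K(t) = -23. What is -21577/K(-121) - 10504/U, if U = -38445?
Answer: 2488824887/884235 ≈ 2814.7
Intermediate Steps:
K(t) = -23/3 (K(t) = (⅓)*(-23) = -23/3)
-21577/K(-121) - 10504/U = -21577/(-23/3) - 10504/(-38445) = -21577*(-3/23) - 10504*(-1/38445) = 64731/23 + 10504/38445 = 2488824887/884235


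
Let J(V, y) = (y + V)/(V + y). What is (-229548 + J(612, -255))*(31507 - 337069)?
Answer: 70140840414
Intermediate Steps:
J(V, y) = 1 (J(V, y) = (V + y)/(V + y) = 1)
(-229548 + J(612, -255))*(31507 - 337069) = (-229548 + 1)*(31507 - 337069) = -229547*(-305562) = 70140840414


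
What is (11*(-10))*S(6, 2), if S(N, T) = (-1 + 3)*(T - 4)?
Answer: 440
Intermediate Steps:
S(N, T) = -8 + 2*T (S(N, T) = 2*(-4 + T) = -8 + 2*T)
(11*(-10))*S(6, 2) = (11*(-10))*(-8 + 2*2) = -110*(-8 + 4) = -110*(-4) = 440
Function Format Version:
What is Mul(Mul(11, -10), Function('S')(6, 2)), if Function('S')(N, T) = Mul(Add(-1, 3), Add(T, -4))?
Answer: 440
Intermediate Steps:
Function('S')(N, T) = Add(-8, Mul(2, T)) (Function('S')(N, T) = Mul(2, Add(-4, T)) = Add(-8, Mul(2, T)))
Mul(Mul(11, -10), Function('S')(6, 2)) = Mul(Mul(11, -10), Add(-8, Mul(2, 2))) = Mul(-110, Add(-8, 4)) = Mul(-110, -4) = 440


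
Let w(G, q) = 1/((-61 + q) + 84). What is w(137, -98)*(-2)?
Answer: 2/75 ≈ 0.026667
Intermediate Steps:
w(G, q) = 1/(23 + q)
w(137, -98)*(-2) = -2/(23 - 98) = -2/(-75) = -1/75*(-2) = 2/75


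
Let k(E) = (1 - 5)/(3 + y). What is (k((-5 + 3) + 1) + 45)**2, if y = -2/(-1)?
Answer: 48841/25 ≈ 1953.6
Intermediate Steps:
y = 2 (y = -2*(-1) = 2)
k(E) = -4/5 (k(E) = (1 - 5)/(3 + 2) = -4/5)
(k((-5 + 3) + 1) + 45)**2 = (-4/5 + 45)**2 = (221/5)**2 = 48841/25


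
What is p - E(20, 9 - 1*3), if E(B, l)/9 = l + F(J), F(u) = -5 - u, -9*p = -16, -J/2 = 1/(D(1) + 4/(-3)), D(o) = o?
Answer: 421/9 ≈ 46.778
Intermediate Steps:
J = 6 (J = -2/(1 + 4/(-3)) = -2/(1 + 4*(-1/3)) = -2/(1 - 4/3) = -2/(-1/3) = -2*(-3) = 6)
p = 16/9 (p = -1/9*(-16) = 16/9 ≈ 1.7778)
E(B, l) = -99 + 9*l (E(B, l) = 9*(l + (-5 - 1*6)) = 9*(l + (-5 - 6)) = 9*(l - 11) = 9*(-11 + l) = -99 + 9*l)
p - E(20, 9 - 1*3) = 16/9 - (-99 + 9*(9 - 1*3)) = 16/9 - (-99 + 9*(9 - 3)) = 16/9 - (-99 + 9*6) = 16/9 - (-99 + 54) = 16/9 - 1*(-45) = 16/9 + 45 = 421/9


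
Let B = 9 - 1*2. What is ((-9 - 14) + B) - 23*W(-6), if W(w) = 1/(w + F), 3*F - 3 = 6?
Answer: -25/3 ≈ -8.3333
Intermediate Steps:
F = 3 (F = 1 + (⅓)*6 = 1 + 2 = 3)
W(w) = 1/(3 + w) (W(w) = 1/(w + 3) = 1/(3 + w))
B = 7 (B = 9 - 2 = 7)
((-9 - 14) + B) - 23*W(-6) = ((-9 - 14) + 7) - 23/(3 - 6) = (-23 + 7) - 23/(-3) = -16 - 23*(-⅓) = -16 + 23/3 = -25/3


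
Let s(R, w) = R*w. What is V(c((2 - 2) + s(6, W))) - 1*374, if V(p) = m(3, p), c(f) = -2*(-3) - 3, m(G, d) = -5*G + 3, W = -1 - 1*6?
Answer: -386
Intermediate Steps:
W = -7 (W = -1 - 6 = -7)
m(G, d) = 3 - 5*G
c(f) = 3 (c(f) = 6 - 3 = 3)
V(p) = -12 (V(p) = 3 - 5*3 = 3 - 15 = -12)
V(c((2 - 2) + s(6, W))) - 1*374 = -12 - 1*374 = -12 - 374 = -386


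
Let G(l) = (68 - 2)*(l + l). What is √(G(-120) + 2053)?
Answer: I*√13787 ≈ 117.42*I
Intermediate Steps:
G(l) = 132*l (G(l) = 66*(2*l) = 132*l)
√(G(-120) + 2053) = √(132*(-120) + 2053) = √(-15840 + 2053) = √(-13787) = I*√13787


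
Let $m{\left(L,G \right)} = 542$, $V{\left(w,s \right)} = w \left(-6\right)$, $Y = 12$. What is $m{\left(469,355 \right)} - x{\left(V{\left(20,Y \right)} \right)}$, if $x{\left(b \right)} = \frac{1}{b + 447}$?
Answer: $\frac{177233}{327} \approx 542.0$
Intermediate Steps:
$V{\left(w,s \right)} = - 6 w$
$x{\left(b \right)} = \frac{1}{447 + b}$
$m{\left(469,355 \right)} - x{\left(V{\left(20,Y \right)} \right)} = 542 - \frac{1}{447 - 120} = 542 - \frac{1}{327} = \frac{177233}{327}$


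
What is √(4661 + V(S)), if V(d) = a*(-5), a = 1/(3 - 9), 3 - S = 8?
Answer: √167826/6 ≈ 68.278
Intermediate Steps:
S = -5 (S = 3 - 1*8 = 3 - 8 = -5)
a = -⅙ (a = 1/(-6) = -⅙ ≈ -0.16667)
V(d) = ⅚ (V(d) = -⅙*(-5) = ⅚)
√(4661 + V(S)) = √(4661 + ⅚) = √(27971/6) = √167826/6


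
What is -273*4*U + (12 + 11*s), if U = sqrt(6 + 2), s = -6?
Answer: -54 - 2184*sqrt(2) ≈ -3142.6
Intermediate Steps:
U = 2*sqrt(2) (U = sqrt(8) = 2*sqrt(2) ≈ 2.8284)
-273*4*U + (12 + 11*s) = -273*4*(2*sqrt(2)) + (12 + 11*(-6)) = -273*8*sqrt(2) + (12 - 66) = -2184*sqrt(2) - 54 = -54 - 2184*sqrt(2)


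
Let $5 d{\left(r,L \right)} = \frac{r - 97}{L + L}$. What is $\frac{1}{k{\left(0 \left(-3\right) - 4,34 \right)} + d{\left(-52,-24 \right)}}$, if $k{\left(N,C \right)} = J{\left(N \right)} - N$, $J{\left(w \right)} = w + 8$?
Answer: $\frac{240}{2069} \approx 0.116$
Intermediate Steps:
$J{\left(w \right)} = 8 + w$
$d{\left(r,L \right)} = \frac{-97 + r}{10 L}$ ($d{\left(r,L \right)} = \frac{\left(r - 97\right) \frac{1}{L + L}}{5} = \frac{\left(-97 + r\right) \frac{1}{2 L}}{5} = \frac{\frac{1}{2} \frac{1}{L} \left(-97 + r\right)}{5} = \frac{-97 + r}{10 L}$)
$k{\left(N,C \right)} = 8$ ($k{\left(N,C \right)} = \left(8 + N\right) - N = 8$)
$\frac{1}{k{\left(0 \left(-3\right) - 4,34 \right)} + d{\left(-52,-24 \right)}} = \frac{1}{8 + \frac{-97 - 52}{10 \left(-24\right)}} = \frac{1}{8 + \frac{1}{10} \left(- \frac{1}{24}\right) \left(-149\right)} = \frac{1}{8 + \frac{149}{240}} = \frac{1}{\frac{2069}{240}} = \frac{240}{2069}$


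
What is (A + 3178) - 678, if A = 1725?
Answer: 4225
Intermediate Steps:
(A + 3178) - 678 = (1725 + 3178) - 678 = 4903 - 678 = 4225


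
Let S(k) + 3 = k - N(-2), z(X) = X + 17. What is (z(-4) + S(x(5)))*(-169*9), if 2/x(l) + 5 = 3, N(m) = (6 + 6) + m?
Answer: 1521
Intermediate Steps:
N(m) = 12 + m
z(X) = 17 + X
x(l) = -1 (x(l) = 2/(-5 + 3) = 2/(-2) = 2*(-1/2) = -1)
S(k) = -13 + k (S(k) = -3 + (k - (12 - 2)) = -3 + (k - 1*10) = -3 + (k - 10) = -3 + (-10 + k) = -13 + k)
(z(-4) + S(x(5)))*(-169*9) = ((17 - 4) + (-13 - 1))*(-169*9) = (13 - 14)*(-1521) = -1*(-1521) = 1521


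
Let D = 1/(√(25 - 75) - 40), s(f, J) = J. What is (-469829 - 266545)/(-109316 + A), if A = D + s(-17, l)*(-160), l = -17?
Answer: 129515992246560/18748475434081 - 3681870*I*√2/18748475434081 ≈ 6.9081 - 2.7773e-7*I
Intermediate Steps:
D = 1/(-40 + 5*I*√2) (D = 1/(√(-50) - 40) = 1/(5*I*√2 - 40) = 1/(-40 + 5*I*√2) ≈ -0.024242 - 0.0042855*I)
A = 448796/165 - I*√2/330 (A = (-4/165 - I*√2/330) - 17*(-160) = (-4/165 - I*√2/330) + 2720 = 448796/165 - I*√2/330 ≈ 2720.0 - 0.0042855*I)
(-469829 - 266545)/(-109316 + A) = (-469829 - 266545)/(-109316 + (448796/165 - I*√2/330)) = -736374/(-17588344/165 - I*√2/330)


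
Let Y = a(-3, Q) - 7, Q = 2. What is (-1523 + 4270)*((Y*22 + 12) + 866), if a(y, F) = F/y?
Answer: 5845616/3 ≈ 1.9485e+6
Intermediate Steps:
Y = -23/3 (Y = 2/(-3) - 7 = 2*(-⅓) - 7 = -⅔ - 7 = -23/3 ≈ -7.6667)
(-1523 + 4270)*((Y*22 + 12) + 866) = (-1523 + 4270)*((-23/3*22 + 12) + 866) = 2747*((-506/3 + 12) + 866) = 2747*(-470/3 + 866) = 2747*(2128/3) = 5845616/3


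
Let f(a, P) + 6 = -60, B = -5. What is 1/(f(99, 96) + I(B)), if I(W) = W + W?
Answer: -1/76 ≈ -0.013158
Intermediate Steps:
I(W) = 2*W
f(a, P) = -66 (f(a, P) = -6 - 60 = -66)
1/(f(99, 96) + I(B)) = 1/(-66 + 2*(-5)) = 1/(-66 - 10) = 1/(-76) = -1/76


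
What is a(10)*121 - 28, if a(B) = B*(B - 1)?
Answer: 10862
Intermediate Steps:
a(B) = B*(-1 + B)
a(10)*121 - 28 = (10*(-1 + 10))*121 - 28 = (10*9)*121 - 28 = 90*121 - 28 = 10890 - 28 = 10862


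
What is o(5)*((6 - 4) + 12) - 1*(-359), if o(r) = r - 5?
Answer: 359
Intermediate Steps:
o(r) = -5 + r
o(5)*((6 - 4) + 12) - 1*(-359) = (-5 + 5)*((6 - 4) + 12) - 1*(-359) = 0*(2 + 12) + 359 = 0*14 + 359 = 0 + 359 = 359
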